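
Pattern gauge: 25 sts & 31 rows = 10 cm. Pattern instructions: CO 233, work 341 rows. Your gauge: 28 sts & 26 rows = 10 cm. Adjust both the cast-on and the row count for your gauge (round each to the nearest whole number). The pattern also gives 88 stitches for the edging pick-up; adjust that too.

Cast on 261 stitches; work 286 rows; edging pick-up 99 stitches.

Stitches: 233 × 28/25 = 260.96 → 261.
Rows: 341 × 26/31 = 286.00 → 286.
edging pick-up: 88 × 28/25 = 98.56 → 99.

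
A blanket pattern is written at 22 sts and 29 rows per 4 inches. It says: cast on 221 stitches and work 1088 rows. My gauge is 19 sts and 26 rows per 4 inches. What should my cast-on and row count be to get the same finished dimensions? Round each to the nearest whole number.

Cast on 191 stitches; work 975 rows.

Stitches: 221 × 19/22 = 190.86 → 191.
Rows: 1088 × 26/29 = 975.45 → 975.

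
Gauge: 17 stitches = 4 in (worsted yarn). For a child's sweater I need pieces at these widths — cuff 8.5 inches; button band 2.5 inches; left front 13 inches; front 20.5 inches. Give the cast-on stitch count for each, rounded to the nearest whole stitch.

cuff 36; button band 11; left front 55; front 87.

Rate = 17/4 = 4.25 sts per in.
cuff: 8.5 × 4.25 = 36.12 → 36.
button band: 2.5 × 4.25 = 10.62 → 11.
left front: 13 × 4.25 = 55.25 → 55.
front: 20.5 × 4.25 = 87.12 → 87.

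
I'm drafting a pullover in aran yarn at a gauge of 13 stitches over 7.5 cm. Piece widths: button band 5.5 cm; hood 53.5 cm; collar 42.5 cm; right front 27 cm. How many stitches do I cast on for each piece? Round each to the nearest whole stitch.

Rate = 13/7.5 = 1.733 sts per cm.
button band: 5.5 × 1.733 = 9.53 → 10.
hood: 53.5 × 1.733 = 92.73 → 93.
collar: 42.5 × 1.733 = 73.67 → 74.
right front: 27 × 1.733 = 46.80 → 47.

button band 10; hood 93; collar 74; right front 47.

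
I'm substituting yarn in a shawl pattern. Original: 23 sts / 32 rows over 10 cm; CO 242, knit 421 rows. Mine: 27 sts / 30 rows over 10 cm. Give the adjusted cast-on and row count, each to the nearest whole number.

Stitches: 242 × 27/23 = 284.09 → 284.
Rows: 421 × 30/32 = 394.69 → 395.

Cast on 284 stitches; work 395 rows.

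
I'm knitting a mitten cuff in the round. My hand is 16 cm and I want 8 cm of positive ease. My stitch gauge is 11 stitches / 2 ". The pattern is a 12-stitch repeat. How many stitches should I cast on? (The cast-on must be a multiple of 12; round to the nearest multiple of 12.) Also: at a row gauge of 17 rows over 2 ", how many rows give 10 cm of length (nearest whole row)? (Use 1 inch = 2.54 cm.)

Finished = 16 + 8 = 24 cm.
24 cm × 1/2.54 = 9.45 inches.
11/2 = 5.5 sts per in; 9.45 × 5.5 = 51.97 sts.
Nearest multiple of 12 → 48.
10 cm = 3.94 inches; × 8.5 = 33.46 → 33 rows.

Cast on 48 stitches; work 33 rows.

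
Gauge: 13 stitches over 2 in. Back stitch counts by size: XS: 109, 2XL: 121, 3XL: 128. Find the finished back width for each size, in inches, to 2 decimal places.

13/2 = 6.5 sts per in.
XS: 109 / 6.5 = 16.769 → 16.77 in.
2XL: 121 / 6.5 = 18.615 → 18.62 in.
3XL: 128 / 6.5 = 19.692 → 19.69 in.

XS 16.77 inches; 2XL 18.62 inches; 3XL 19.69 inches.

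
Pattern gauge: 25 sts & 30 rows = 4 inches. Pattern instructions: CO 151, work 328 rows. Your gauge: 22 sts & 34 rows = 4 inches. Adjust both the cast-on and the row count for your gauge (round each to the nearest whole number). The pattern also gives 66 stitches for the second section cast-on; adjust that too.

Cast on 133 stitches; work 372 rows; second section cast-on 58 stitches.

Stitches: 151 × 22/25 = 132.88 → 133.
Rows: 328 × 34/30 = 371.73 → 372.
second section cast-on: 66 × 22/25 = 58.08 → 58.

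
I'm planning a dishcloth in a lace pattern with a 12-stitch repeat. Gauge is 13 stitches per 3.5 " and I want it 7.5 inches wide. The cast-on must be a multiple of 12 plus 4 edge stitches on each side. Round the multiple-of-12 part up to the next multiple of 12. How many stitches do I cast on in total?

Cast on 32 stitches.

13 / 3.5 = 3.714 sts per inch.
7.5 × 3.714 = 27.86 sts.
Less 8 edge sts → 19.86 for the repeat.
Next multiple of 12: 24.
Add back 8 edge sts → 32.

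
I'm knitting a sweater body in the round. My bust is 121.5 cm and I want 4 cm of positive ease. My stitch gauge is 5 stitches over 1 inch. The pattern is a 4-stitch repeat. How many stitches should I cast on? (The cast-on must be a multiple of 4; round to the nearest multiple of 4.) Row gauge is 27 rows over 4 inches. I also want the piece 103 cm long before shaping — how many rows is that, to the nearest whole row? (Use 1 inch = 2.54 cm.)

Finished = 121.5 + 4 = 125.5 cm.
125.5 cm × 1/2.54 = 49.41 inches.
5/1 = 5 sts per in; 49.41 × 5 = 247.05 sts.
Nearest multiple of 4 → 248.
103 cm = 40.55 inches; × 6.75 = 273.72 → 274 rows.

Cast on 248 stitches; work 274 rows.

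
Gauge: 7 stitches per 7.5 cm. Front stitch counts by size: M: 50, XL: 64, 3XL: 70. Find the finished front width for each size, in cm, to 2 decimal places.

M 53.57 cm; XL 68.57 cm; 3XL 75.00 cm.

7/7.5 = 0.933 sts per cm.
M: 50 / 0.933 = 53.571 → 53.57 cm.
XL: 64 / 0.933 = 68.571 → 68.57 cm.
3XL: 70 / 0.933 = 75.000 → 75.00 cm.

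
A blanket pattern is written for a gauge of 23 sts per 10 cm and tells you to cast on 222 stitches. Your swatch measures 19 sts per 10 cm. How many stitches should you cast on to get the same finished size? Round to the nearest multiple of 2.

CO 184 sts.

Scale factor = 19 / 23 = 0.826.
222 × 19 / 23 = 183.39 sts.
→ 184 sts.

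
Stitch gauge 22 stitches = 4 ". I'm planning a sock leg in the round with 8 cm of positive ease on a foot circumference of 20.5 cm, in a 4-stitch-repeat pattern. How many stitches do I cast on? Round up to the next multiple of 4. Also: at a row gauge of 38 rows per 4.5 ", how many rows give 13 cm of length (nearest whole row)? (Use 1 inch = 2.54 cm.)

Cast on 64 stitches; work 43 rows.

Finished = 20.5 + 8 = 28.5 cm.
28.5 cm × 1/2.54 = 11.22 inches.
22/4 = 5.5 sts per in; 11.22 × 5.5 = 61.71 sts.
Next multiple of 4 → 64.
13 cm = 5.12 inches; × 8.444 = 43.22 → 43 rows.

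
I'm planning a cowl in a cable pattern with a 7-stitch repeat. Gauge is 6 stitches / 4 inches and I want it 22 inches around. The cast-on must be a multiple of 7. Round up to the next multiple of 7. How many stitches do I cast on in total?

6 / 4 = 1.5 sts per inch.
22 × 1.5 = 33.00 sts.
Next multiple of 7: 35.

CO 35 sts.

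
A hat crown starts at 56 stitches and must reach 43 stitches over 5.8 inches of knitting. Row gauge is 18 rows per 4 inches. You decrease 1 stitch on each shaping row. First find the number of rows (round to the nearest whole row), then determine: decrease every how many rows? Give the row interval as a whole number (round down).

Rows = 5.8 × 4.5 = 26.1 → 26 rows.
Stitches to remove: 13 → 13 shaping rows (at 1 st each).
26 / 13 = 2.00 → every 2 rows.

Decrease every 2nd row.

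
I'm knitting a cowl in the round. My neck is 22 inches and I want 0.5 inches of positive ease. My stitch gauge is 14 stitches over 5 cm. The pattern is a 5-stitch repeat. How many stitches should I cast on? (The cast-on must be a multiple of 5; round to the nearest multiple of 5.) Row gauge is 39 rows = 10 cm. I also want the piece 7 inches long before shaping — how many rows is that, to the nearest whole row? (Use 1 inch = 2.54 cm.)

Finished = 22 + 0.5 = 22.5 inches.
22.5 inches × 2.54 = 57.15 cm.
14/5 = 2.8 sts per cm; 57.15 × 2.8 = 160.02 sts.
Nearest multiple of 5 → 160.
7 inches = 17.78 cm; × 3.9 = 69.34 → 69 rows.

Cast on 160 stitches; work 69 rows.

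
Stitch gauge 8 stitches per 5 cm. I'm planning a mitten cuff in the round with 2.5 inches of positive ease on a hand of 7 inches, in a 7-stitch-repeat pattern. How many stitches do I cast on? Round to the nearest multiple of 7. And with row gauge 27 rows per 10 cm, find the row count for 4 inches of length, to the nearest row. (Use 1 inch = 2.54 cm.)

Cast on 42 stitches; work 27 rows.

Finished = 7 + 2.5 = 9.5 inches.
9.5 inches × 2.54 = 24.13 cm.
8/5 = 1.6 sts per cm; 24.13 × 1.6 = 38.61 sts.
Nearest multiple of 7 → 42.
4 inches = 10.16 cm; × 2.7 = 27.43 → 27 rows.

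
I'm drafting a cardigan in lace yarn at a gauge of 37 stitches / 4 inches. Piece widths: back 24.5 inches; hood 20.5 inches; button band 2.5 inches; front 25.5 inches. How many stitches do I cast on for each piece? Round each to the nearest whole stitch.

Rate = 37/4 = 9.25 sts per in.
back: 24.5 × 9.25 = 226.62 → 227.
hood: 20.5 × 9.25 = 189.62 → 190.
button band: 2.5 × 9.25 = 23.12 → 23.
front: 25.5 × 9.25 = 235.88 → 236.

back 227; hood 190; button band 23; front 236.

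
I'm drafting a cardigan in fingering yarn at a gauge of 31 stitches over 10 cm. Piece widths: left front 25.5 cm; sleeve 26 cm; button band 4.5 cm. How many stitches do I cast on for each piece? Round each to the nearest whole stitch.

left front 79; sleeve 81; button band 14.

Rate = 31/10 = 3.1 sts per cm.
left front: 25.5 × 3.1 = 79.05 → 79.
sleeve: 26 × 3.1 = 80.60 → 81.
button band: 4.5 × 3.1 = 13.95 → 14.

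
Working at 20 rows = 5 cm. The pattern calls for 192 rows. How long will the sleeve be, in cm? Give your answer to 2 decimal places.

20 rows / 5 cm = 4 rows per cm.
192 / 4 = 48.000 cm.

48.00 cm.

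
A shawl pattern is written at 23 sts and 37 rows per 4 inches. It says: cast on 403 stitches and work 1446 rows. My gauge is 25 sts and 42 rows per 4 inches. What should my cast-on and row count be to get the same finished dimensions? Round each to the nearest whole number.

Stitches: 403 × 25/23 = 438.04 → 438.
Rows: 1446 × 42/37 = 1641.41 → 1641.

Cast on 438 stitches; work 1641 rows.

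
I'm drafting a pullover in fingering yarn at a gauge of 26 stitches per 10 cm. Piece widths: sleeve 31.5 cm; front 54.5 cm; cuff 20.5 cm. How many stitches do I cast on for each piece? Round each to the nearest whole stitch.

Rate = 26/10 = 2.6 sts per cm.
sleeve: 31.5 × 2.6 = 81.90 → 82.
front: 54.5 × 2.6 = 141.70 → 142.
cuff: 20.5 × 2.6 = 53.30 → 53.

sleeve 82; front 142; cuff 53.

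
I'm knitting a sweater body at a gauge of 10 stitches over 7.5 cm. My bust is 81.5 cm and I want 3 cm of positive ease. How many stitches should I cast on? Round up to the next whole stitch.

Finished = 81.5 + 3 = 84.5 cm.
10 / 7.5 = 1.333 sts per cm.
84.50 × 1.333 = 112.67 sts.
→ 113 sts.

113 stitches.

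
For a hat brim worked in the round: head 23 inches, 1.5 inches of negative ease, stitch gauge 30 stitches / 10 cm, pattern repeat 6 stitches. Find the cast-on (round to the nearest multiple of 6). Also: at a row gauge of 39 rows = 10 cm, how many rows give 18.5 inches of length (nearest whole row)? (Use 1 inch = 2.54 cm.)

Cast on 162 stitches; work 183 rows.

Finished = 23 − 1.5 = 21.5 inches.
21.5 inches × 2.54 = 54.61 cm.
30/10 = 3 sts per cm; 54.61 × 3 = 163.83 sts.
Nearest multiple of 6 → 162.
18.5 inches = 46.99 cm; × 3.9 = 183.26 → 183 rows.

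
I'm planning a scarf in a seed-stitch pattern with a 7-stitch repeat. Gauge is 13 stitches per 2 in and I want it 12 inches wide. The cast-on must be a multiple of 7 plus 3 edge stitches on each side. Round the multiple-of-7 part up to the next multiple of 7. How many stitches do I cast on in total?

83 stitches.

13 / 2 = 6.5 sts per inch.
12 × 6.5 = 78.00 sts.
Less 6 edge sts → 72.00 for the repeat.
Next multiple of 7: 77.
Add back 6 edge sts → 83.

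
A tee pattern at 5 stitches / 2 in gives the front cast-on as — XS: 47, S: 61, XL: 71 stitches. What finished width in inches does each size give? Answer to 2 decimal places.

XS 18.80 inches; S 24.40 inches; XL 28.40 inches.

5/2 = 2.5 sts per in.
XS: 47 / 2.5 = 18.800 → 18.80 in.
S: 61 / 2.5 = 24.400 → 24.40 in.
XL: 71 / 2.5 = 28.400 → 28.40 in.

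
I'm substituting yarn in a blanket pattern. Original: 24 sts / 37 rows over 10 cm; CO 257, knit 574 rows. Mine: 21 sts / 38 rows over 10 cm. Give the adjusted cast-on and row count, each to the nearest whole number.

Stitches: 257 × 21/24 = 224.88 → 225.
Rows: 574 × 38/37 = 589.51 → 590.

Cast on 225 stitches; work 590 rows.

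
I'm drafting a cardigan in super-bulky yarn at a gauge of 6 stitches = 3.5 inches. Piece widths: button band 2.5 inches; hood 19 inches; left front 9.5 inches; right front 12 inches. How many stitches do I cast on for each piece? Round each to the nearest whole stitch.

Rate = 6/3.5 = 1.714 sts per in.
button band: 2.5 × 1.714 = 4.29 → 4.
hood: 19 × 1.714 = 32.57 → 33.
left front: 9.5 × 1.714 = 16.29 → 16.
right front: 12 × 1.714 = 20.57 → 21.

button band 4; hood 33; left front 16; right front 21.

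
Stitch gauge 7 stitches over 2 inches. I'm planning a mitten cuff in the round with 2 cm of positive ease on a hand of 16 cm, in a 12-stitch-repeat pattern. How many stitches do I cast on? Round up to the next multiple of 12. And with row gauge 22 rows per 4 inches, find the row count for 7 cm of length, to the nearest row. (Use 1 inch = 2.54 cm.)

Cast on 36 stitches; work 15 rows.

Finished = 16 + 2 = 18 cm.
18 cm × 1/2.54 = 7.09 inches.
7/2 = 3.5 sts per in; 7.09 × 3.5 = 24.80 sts.
Next multiple of 12 → 36.
7 cm = 2.76 inches; × 5.5 = 15.16 → 15 rows.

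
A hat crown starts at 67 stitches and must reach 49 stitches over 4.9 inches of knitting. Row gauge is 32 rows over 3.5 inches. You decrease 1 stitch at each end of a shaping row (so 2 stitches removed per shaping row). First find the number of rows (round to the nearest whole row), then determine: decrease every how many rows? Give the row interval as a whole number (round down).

Rows = 4.9 × 9.143 = 44.8 → 45 rows.
Stitches to remove: 18 → 9 shaping rows (at 2 st each).
45 / 9 = 5.00 → every 5 rows.

Decrease every 5th row.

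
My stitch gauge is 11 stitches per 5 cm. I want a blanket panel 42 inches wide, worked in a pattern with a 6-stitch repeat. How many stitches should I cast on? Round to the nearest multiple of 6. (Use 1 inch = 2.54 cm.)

42 in = 42 × 2.54 = 106.68 cm.
11 / 5 = 2.2 sts/cm.
106.68 × 2.2 = 234.70 sts.
→ 234.

234 stitches.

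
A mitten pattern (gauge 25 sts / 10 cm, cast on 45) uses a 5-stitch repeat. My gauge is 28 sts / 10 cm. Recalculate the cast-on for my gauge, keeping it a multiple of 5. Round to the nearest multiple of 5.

50 stitches.

45 × 28 / 25 = 50.40.
Nearest multiple of 5: 50.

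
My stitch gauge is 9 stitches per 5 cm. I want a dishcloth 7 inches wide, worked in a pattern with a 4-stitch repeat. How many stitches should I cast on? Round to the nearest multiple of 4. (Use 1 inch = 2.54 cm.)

7 in = 7 × 2.54 = 17.78 cm.
9 / 5 = 1.8 sts/cm.
17.78 × 1.8 = 32.00 sts.
→ 32.

32 stitches.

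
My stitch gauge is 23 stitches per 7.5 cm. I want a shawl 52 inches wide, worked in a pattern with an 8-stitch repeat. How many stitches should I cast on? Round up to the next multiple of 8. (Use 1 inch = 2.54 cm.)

CO 408 sts.

52 in = 52 × 2.54 = 132.08 cm.
23 / 7.5 = 3.067 sts/cm.
132.08 × 3.067 = 405.05 sts.
→ 408.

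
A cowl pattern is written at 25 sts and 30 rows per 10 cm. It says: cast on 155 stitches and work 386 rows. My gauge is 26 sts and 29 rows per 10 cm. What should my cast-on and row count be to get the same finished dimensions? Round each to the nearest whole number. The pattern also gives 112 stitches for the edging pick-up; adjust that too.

Stitches: 155 × 26/25 = 161.20 → 161.
Rows: 386 × 29/30 = 373.13 → 373.
edging pick-up: 112 × 26/25 = 116.48 → 116.

Cast on 161 stitches; work 373 rows; edging pick-up 116 stitches.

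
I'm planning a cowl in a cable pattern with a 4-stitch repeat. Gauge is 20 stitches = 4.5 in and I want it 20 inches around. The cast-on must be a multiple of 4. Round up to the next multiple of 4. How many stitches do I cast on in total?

Cast on 92 stitches.

20 / 4.5 = 4.444 sts per inch.
20 × 4.444 = 88.89 sts.
Next multiple of 4: 92.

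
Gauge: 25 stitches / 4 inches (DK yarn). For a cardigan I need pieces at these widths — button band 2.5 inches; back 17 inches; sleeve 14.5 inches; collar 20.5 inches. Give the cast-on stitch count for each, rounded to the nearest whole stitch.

Rate = 25/4 = 6.25 sts per in.
button band: 2.5 × 6.25 = 15.62 → 16.
back: 17 × 6.25 = 106.25 → 106.
sleeve: 14.5 × 6.25 = 90.62 → 91.
collar: 20.5 × 6.25 = 128.12 → 128.

button band 16; back 106; sleeve 91; collar 128.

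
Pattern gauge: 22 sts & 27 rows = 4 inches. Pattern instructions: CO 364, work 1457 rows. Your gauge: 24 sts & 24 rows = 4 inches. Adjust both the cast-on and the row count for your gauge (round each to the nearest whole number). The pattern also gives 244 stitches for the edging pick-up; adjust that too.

Cast on 397 stitches; work 1295 rows; edging pick-up 266 stitches.

Stitches: 364 × 24/22 = 397.09 → 397.
Rows: 1457 × 24/27 = 1295.11 → 1295.
edging pick-up: 244 × 24/22 = 266.18 → 266.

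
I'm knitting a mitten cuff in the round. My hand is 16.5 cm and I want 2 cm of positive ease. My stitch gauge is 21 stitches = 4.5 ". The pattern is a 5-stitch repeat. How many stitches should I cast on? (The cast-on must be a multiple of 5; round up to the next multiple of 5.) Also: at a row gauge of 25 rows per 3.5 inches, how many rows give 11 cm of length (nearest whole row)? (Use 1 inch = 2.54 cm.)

Finished = 16.5 + 2 = 18.5 cm.
18.5 cm × 1/2.54 = 7.28 inches.
21/4.5 = 4.667 sts per in; 7.28 × 4.667 = 33.99 sts.
Next multiple of 5 → 35.
11 cm = 4.33 inches; × 7.143 = 30.93 → 31 rows.

Cast on 35 stitches; work 31 rows.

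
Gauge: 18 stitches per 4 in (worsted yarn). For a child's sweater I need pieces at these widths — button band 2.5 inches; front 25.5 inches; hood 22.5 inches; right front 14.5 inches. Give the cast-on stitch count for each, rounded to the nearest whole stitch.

Rate = 18/4 = 4.5 sts per in.
button band: 2.5 × 4.5 = 11.25 → 11.
front: 25.5 × 4.5 = 114.75 → 115.
hood: 22.5 × 4.5 = 101.25 → 101.
right front: 14.5 × 4.5 = 65.25 → 65.

button band 11; front 115; hood 101; right front 65.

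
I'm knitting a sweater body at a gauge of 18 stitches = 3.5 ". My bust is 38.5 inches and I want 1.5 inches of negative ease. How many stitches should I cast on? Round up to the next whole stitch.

Cast on 191 stitches.

Finished = 38.5 − 1.5 = 37 in.
18 / 3.5 = 5.143 sts per inch.
37.00 × 5.143 = 190.29 sts.
→ 191 sts.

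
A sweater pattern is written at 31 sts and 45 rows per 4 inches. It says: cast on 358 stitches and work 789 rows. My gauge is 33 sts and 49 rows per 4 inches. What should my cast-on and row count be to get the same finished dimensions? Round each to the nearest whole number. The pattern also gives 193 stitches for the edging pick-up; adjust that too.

Stitches: 358 × 33/31 = 381.10 → 381.
Rows: 789 × 49/45 = 859.13 → 859.
edging pick-up: 193 × 33/31 = 205.45 → 205.

Cast on 381 stitches; work 859 rows; edging pick-up 205 stitches.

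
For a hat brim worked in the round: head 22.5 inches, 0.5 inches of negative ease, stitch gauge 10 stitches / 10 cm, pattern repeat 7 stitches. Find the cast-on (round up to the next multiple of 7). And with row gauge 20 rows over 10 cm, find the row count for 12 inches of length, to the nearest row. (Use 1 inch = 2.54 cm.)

Finished = 22.5 − 0.5 = 22 inches.
22 inches × 2.54 = 55.88 cm.
10/10 = 1 sts per cm; 55.88 × 1 = 55.88 sts.
Next multiple of 7 → 56.
12 inches = 30.48 cm; × 2 = 60.96 → 61 rows.

Cast on 56 stitches; work 61 rows.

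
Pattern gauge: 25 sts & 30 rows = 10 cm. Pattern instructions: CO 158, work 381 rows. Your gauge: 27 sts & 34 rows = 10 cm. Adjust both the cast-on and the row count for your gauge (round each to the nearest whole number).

Stitches: 158 × 27/25 = 170.64 → 171.
Rows: 381 × 34/30 = 431.80 → 432.

Cast on 171 stitches; work 432 rows.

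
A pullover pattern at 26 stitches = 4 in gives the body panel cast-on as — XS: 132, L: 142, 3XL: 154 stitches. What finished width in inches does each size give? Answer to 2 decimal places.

XS 20.31 inches; L 21.85 inches; 3XL 23.69 inches.

26/4 = 6.5 sts per in.
XS: 132 / 6.5 = 20.308 → 20.31 in.
L: 142 / 6.5 = 21.846 → 21.85 in.
3XL: 154 / 6.5 = 23.692 → 23.69 in.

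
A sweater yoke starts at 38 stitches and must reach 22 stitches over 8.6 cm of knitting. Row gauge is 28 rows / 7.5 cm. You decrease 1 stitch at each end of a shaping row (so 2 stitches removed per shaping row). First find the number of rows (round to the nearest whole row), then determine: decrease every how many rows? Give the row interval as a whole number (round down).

Decrease every 4th row.

Rows = 8.6 × 3.733 = 32.1 → 32 rows.
Stitches to remove: 16 → 8 shaping rows (at 2 st each).
32 / 8 = 4.00 → every 4 rows.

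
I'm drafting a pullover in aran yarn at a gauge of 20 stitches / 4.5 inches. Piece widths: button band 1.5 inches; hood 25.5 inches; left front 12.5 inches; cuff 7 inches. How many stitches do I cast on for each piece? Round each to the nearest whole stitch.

button band 7; hood 113; left front 56; cuff 31.

Rate = 20/4.5 = 4.444 sts per in.
button band: 1.5 × 4.444 = 6.67 → 7.
hood: 25.5 × 4.444 = 113.33 → 113.
left front: 12.5 × 4.444 = 55.56 → 56.
cuff: 7 × 4.444 = 31.11 → 31.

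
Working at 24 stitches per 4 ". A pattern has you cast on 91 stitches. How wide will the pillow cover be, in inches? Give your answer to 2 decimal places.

24 stitches / 4 inch = 6 stitches per inch.
91 / 6 = 15.167 inches.

15.17 inches.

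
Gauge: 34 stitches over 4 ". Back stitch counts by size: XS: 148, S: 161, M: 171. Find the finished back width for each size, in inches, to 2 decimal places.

34/4 = 8.5 sts per in.
XS: 148 / 8.5 = 17.412 → 17.41 in.
S: 161 / 8.5 = 18.941 → 18.94 in.
M: 171 / 8.5 = 20.118 → 20.12 in.

XS 17.41 inches; S 18.94 inches; M 20.12 inches.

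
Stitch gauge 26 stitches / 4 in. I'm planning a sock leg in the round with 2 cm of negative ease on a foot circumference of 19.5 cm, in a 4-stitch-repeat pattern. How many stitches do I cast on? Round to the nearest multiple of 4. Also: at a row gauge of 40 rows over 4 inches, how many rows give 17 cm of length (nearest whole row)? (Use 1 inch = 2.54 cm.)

Finished = 19.5 − 2 = 17.5 cm.
17.5 cm × 1/2.54 = 6.89 inches.
26/4 = 6.5 sts per in; 6.89 × 6.5 = 44.78 sts.
Nearest multiple of 4 → 44.
17 cm = 6.69 inches; × 10 = 66.93 → 67 rows.

Cast on 44 stitches; work 67 rows.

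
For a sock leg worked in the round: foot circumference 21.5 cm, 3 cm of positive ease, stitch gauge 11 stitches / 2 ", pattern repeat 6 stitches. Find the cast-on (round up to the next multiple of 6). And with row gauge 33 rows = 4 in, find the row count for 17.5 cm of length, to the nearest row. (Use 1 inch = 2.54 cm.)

Cast on 54 stitches; work 57 rows.

Finished = 21.5 + 3 = 24.5 cm.
24.5 cm × 1/2.54 = 9.65 inches.
11/2 = 5.5 sts per in; 9.65 × 5.5 = 53.05 sts.
Next multiple of 6 → 54.
17.5 cm = 6.89 inches; × 8.25 = 56.84 → 57 rows.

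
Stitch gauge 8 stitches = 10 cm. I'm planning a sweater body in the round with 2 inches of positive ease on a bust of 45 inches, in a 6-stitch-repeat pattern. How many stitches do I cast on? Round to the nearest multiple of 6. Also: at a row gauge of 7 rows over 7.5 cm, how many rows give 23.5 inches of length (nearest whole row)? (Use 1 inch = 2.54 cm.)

Cast on 96 stitches; work 56 rows.

Finished = 45 + 2 = 47 inches.
47 inches × 2.54 = 119.38 cm.
8/10 = 0.8 sts per cm; 119.38 × 0.8 = 95.50 sts.
Nearest multiple of 6 → 96.
23.5 inches = 59.69 cm; × 0.933 = 55.71 → 56 rows.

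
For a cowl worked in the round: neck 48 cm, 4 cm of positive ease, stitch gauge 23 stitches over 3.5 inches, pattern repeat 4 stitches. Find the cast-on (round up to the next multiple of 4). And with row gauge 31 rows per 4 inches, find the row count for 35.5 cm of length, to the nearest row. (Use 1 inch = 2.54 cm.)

Finished = 48 + 4 = 52 cm.
52 cm × 1/2.54 = 20.47 inches.
23/3.5 = 6.571 sts per in; 20.47 × 6.571 = 134.53 sts.
Next multiple of 4 → 136.
35.5 cm = 13.98 inches; × 7.75 = 108.32 → 108 rows.

Cast on 136 stitches; work 108 rows.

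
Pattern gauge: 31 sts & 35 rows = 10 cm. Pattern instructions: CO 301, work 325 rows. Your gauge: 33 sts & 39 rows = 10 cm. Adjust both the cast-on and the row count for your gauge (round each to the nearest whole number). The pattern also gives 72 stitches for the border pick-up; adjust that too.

Stitches: 301 × 33/31 = 320.42 → 320.
Rows: 325 × 39/35 = 362.14 → 362.
border pick-up: 72 × 33/31 = 76.65 → 77.

Cast on 320 stitches; work 362 rows; border pick-up 77 stitches.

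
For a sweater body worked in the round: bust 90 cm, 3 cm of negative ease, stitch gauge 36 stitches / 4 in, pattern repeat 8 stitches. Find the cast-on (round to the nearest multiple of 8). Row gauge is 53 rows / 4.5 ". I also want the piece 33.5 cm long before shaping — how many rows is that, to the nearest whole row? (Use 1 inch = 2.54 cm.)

Cast on 312 stitches; work 155 rows.

Finished = 90 − 3 = 87 cm.
87 cm × 1/2.54 = 34.25 inches.
36/4 = 9 sts per in; 34.25 × 9 = 308.27 sts.
Nearest multiple of 8 → 312.
33.5 cm = 13.19 inches; × 11.778 = 155.34 → 155 rows.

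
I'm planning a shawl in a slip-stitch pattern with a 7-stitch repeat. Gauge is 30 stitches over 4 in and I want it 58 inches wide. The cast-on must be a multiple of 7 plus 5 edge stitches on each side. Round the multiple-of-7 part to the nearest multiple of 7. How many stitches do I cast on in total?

30 / 4 = 7.5 sts per inch.
58 × 7.5 = 435.00 sts.
Less 10 edge sts → 425.00 for the repeat.
Nearest multiple of 7: 427.
Add back 10 edge sts → 437.

Cast on 437 stitches.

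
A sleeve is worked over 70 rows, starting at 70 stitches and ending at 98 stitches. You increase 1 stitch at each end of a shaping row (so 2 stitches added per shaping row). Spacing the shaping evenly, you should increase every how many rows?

Stitches to add: |98 − 70| = 28.
Shaping rows needed: 28 / 2 = 14.
70 rows / 14 = every 5 rows.

Increase every 5th row.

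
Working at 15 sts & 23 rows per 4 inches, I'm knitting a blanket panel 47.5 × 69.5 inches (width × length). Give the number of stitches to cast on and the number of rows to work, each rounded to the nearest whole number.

Cast on 178 stitches and work 400 rows.

Stitch gauge = 15/4 = 3.75 sts/in; 47.5 × 3.75 = 178.12 → 178 sts.
Row gauge = 23/4 = 5.75 rows/in; 69.5 × 5.75 = 399.62 → 400 rows.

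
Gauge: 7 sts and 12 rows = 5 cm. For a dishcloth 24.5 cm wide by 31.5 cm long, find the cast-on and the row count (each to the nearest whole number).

Cast on 34 stitches and work 76 rows.

Stitch gauge = 7/5 = 1.4 sts/cm; 24.5 × 1.4 = 34.30 → 34 sts.
Row gauge = 12/5 = 2.4 rows/cm; 31.5 × 2.4 = 75.60 → 76 rows.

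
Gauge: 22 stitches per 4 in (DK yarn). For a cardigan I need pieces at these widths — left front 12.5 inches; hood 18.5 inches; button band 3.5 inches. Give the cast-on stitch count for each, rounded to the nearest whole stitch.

left front 69; hood 102; button band 19.

Rate = 22/4 = 5.5 sts per in.
left front: 12.5 × 5.5 = 68.75 → 69.
hood: 18.5 × 5.5 = 101.75 → 102.
button band: 3.5 × 5.5 = 19.25 → 19.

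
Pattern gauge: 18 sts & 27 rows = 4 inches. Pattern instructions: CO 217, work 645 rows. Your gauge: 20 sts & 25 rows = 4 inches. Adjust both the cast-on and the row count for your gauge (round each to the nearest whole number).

Stitches: 217 × 20/18 = 241.11 → 241.
Rows: 645 × 25/27 = 597.22 → 597.

Cast on 241 stitches; work 597 rows.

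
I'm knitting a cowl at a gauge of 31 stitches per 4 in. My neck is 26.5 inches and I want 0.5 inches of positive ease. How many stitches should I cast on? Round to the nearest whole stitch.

Cast on 209 stitches.

Finished = 26.5 + 0.5 = 27 in.
31 / 4 = 7.75 sts per inch.
27.00 × 7.75 = 209.25 sts.
→ 209 sts.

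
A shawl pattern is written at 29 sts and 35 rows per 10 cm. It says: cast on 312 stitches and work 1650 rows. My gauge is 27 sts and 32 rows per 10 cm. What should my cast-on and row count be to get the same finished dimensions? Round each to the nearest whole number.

Stitches: 312 × 27/29 = 290.48 → 290.
Rows: 1650 × 32/35 = 1508.57 → 1509.

Cast on 290 stitches; work 1509 rows.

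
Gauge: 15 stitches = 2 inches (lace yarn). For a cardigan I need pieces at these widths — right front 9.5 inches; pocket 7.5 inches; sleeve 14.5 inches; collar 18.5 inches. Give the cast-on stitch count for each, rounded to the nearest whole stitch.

right front 71; pocket 56; sleeve 109; collar 139.

Rate = 15/2 = 7.5 sts per in.
right front: 9.5 × 7.5 = 71.25 → 71.
pocket: 7.5 × 7.5 = 56.25 → 56.
sleeve: 14.5 × 7.5 = 108.75 → 109.
collar: 18.5 × 7.5 = 138.75 → 139.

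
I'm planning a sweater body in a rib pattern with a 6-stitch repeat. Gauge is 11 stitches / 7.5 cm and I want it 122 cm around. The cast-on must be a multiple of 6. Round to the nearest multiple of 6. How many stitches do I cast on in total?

Cast on 180 stitches.

11 / 7.5 = 1.467 sts per cm.
122 × 1.467 = 178.93 sts.
Nearest multiple of 6: 180.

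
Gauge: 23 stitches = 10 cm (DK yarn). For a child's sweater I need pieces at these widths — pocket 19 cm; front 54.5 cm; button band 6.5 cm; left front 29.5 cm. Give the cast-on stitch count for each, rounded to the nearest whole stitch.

Rate = 23/10 = 2.3 sts per cm.
pocket: 19 × 2.3 = 43.70 → 44.
front: 54.5 × 2.3 = 125.35 → 125.
button band: 6.5 × 2.3 = 14.95 → 15.
left front: 29.5 × 2.3 = 67.85 → 68.

pocket 44; front 125; button band 15; left front 68.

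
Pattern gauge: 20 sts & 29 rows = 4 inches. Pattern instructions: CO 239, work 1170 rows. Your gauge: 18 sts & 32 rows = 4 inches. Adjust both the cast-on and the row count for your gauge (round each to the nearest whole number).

Stitches: 239 × 18/20 = 215.10 → 215.
Rows: 1170 × 32/29 = 1291.03 → 1291.

Cast on 215 stitches; work 1291 rows.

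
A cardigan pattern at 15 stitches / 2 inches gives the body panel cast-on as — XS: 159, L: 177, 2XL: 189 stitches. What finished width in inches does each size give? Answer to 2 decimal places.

XS 21.20 inches; L 23.60 inches; 2XL 25.20 inches.

15/2 = 7.5 sts per in.
XS: 159 / 7.5 = 21.200 → 21.20 in.
L: 177 / 7.5 = 23.600 → 23.60 in.
2XL: 189 / 7.5 = 25.200 → 25.20 in.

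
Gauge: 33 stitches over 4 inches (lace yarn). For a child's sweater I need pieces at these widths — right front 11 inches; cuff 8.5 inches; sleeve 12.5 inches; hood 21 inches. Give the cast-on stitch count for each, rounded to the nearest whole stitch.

Rate = 33/4 = 8.25 sts per in.
right front: 11 × 8.25 = 90.75 → 91.
cuff: 8.5 × 8.25 = 70.12 → 70.
sleeve: 12.5 × 8.25 = 103.12 → 103.
hood: 21 × 8.25 = 173.25 → 173.

right front 91; cuff 70; sleeve 103; hood 173.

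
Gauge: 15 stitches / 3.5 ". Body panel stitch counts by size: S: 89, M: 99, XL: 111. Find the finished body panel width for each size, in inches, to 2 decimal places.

15/3.5 = 4.286 sts per in.
S: 89 / 4.286 = 20.767 → 20.77 in.
M: 99 / 4.286 = 23.100 → 23.10 in.
XL: 111 / 4.286 = 25.900 → 25.90 in.

S 20.77 inches; M 23.10 inches; XL 25.90 inches.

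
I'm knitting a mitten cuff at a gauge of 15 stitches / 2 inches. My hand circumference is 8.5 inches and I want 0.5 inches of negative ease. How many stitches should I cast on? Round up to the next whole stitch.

Finished = 8.5 − 0.5 = 8 in.
15 / 2 = 7.5 sts per inch.
8.00 × 7.5 = 60.00 sts.

Cast on 60 stitches.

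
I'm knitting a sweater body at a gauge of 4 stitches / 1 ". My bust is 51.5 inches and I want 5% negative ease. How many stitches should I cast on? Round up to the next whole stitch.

Finished = 51.5 × 0.95 = 48.92 in.
4 / 1 = 4 sts per inch.
48.92 × 4 = 195.70 sts.
→ 196 sts.

CO 196 sts.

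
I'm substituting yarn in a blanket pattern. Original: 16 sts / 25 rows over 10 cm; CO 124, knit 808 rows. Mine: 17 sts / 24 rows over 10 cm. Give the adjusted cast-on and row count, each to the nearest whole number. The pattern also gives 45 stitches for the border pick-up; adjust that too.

Stitches: 124 × 17/16 = 131.75 → 132.
Rows: 808 × 24/25 = 775.68 → 776.
border pick-up: 45 × 17/16 = 47.81 → 48.

Cast on 132 stitches; work 776 rows; border pick-up 48 stitches.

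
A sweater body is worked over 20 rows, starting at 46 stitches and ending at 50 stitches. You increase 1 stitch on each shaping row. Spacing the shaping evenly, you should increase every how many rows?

Stitches to add: |50 − 46| = 4.
Shaping rows needed: 4 / 1 = 4.
20 rows / 4 = every 5 rows.

Increase every 5th row.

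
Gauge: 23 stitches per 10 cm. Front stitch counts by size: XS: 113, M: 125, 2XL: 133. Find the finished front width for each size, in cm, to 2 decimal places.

XS 49.13 cm; M 54.35 cm; 2XL 57.83 cm.

23/10 = 2.3 sts per cm.
XS: 113 / 2.3 = 49.130 → 49.13 cm.
M: 125 / 2.3 = 54.348 → 54.35 cm.
2XL: 133 / 2.3 = 57.826 → 57.83 cm.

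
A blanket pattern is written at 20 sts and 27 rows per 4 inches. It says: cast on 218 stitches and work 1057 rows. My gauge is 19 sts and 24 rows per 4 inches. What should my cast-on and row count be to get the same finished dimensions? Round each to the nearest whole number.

Cast on 207 stitches; work 940 rows.

Stitches: 218 × 19/20 = 207.10 → 207.
Rows: 1057 × 24/27 = 939.56 → 940.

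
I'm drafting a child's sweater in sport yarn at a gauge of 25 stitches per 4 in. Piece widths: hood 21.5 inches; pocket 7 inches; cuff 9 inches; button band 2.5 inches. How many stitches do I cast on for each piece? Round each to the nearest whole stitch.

Rate = 25/4 = 6.25 sts per in.
hood: 21.5 × 6.25 = 134.38 → 134.
pocket: 7 × 6.25 = 43.75 → 44.
cuff: 9 × 6.25 = 56.25 → 56.
button band: 2.5 × 6.25 = 15.62 → 16.

hood 134; pocket 44; cuff 56; button band 16.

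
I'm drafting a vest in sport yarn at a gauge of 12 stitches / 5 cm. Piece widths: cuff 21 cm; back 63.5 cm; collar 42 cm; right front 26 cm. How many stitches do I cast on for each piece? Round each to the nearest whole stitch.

cuff 50; back 152; collar 101; right front 62.

Rate = 12/5 = 2.4 sts per cm.
cuff: 21 × 2.4 = 50.40 → 50.
back: 63.5 × 2.4 = 152.40 → 152.
collar: 42 × 2.4 = 100.80 → 101.
right front: 26 × 2.4 = 62.40 → 62.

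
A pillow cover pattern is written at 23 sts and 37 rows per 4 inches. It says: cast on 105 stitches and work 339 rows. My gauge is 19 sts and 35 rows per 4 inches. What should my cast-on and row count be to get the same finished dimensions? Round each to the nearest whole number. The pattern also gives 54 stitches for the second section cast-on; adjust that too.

Cast on 87 stitches; work 321 rows; second section cast-on 45 stitches.

Stitches: 105 × 19/23 = 86.74 → 87.
Rows: 339 × 35/37 = 320.68 → 321.
second section cast-on: 54 × 19/23 = 44.61 → 45.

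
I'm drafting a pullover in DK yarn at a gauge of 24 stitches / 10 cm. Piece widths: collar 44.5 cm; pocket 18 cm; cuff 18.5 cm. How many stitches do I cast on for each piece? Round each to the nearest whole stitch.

collar 107; pocket 43; cuff 44.

Rate = 24/10 = 2.4 sts per cm.
collar: 44.5 × 2.4 = 106.80 → 107.
pocket: 18 × 2.4 = 43.20 → 43.
cuff: 18.5 × 2.4 = 44.40 → 44.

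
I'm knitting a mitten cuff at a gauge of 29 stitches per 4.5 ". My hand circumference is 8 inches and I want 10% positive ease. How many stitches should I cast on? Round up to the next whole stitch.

Finished = 8 × 1.10 = 8.80 in.
29 / 4.5 = 6.444 sts per inch.
8.80 × 6.444 = 56.71 sts.
→ 57 sts.

CO 57 sts.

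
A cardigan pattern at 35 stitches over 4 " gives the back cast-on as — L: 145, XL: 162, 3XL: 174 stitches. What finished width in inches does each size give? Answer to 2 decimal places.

35/4 = 8.75 sts per in.
L: 145 / 8.75 = 16.571 → 16.57 in.
XL: 162 / 8.75 = 18.514 → 18.51 in.
3XL: 174 / 8.75 = 19.886 → 19.89 in.

L 16.57 inches; XL 18.51 inches; 3XL 19.89 inches.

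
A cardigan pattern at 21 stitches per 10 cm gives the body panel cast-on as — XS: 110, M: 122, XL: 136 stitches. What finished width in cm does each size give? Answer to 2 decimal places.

XS 52.38 cm; M 58.10 cm; XL 64.76 cm.

21/10 = 2.1 sts per cm.
XS: 110 / 2.1 = 52.381 → 52.38 cm.
M: 122 / 2.1 = 58.095 → 58.10 cm.
XL: 136 / 2.1 = 64.762 → 64.76 cm.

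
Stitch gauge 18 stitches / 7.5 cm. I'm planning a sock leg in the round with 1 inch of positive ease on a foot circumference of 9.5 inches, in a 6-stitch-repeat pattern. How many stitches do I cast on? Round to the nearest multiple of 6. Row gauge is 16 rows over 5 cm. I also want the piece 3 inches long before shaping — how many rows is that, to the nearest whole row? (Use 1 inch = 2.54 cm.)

Cast on 66 stitches; work 24 rows.

Finished = 9.5 + 1 = 10.5 inches.
10.5 inches × 2.54 = 26.67 cm.
18/7.5 = 2.4 sts per cm; 26.67 × 2.4 = 64.01 sts.
Nearest multiple of 6 → 66.
3 inches = 7.62 cm; × 3.2 = 24.38 → 24 rows.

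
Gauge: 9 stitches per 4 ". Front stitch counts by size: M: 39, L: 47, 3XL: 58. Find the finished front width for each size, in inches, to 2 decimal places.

M 17.33 inches; L 20.89 inches; 3XL 25.78 inches.

9/4 = 2.25 sts per in.
M: 39 / 2.25 = 17.333 → 17.33 in.
L: 47 / 2.25 = 20.889 → 20.89 in.
3XL: 58 / 2.25 = 25.778 → 25.78 in.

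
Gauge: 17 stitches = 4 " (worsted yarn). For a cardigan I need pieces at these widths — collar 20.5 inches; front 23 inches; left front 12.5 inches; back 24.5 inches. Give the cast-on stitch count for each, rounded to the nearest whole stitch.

Rate = 17/4 = 4.25 sts per in.
collar: 20.5 × 4.25 = 87.12 → 87.
front: 23 × 4.25 = 97.75 → 98.
left front: 12.5 × 4.25 = 53.12 → 53.
back: 24.5 × 4.25 = 104.12 → 104.

collar 87; front 98; left front 53; back 104.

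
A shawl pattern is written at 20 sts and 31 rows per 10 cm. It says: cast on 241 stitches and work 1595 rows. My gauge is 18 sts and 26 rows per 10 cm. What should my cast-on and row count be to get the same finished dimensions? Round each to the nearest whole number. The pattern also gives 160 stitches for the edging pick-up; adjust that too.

Stitches: 241 × 18/20 = 216.90 → 217.
Rows: 1595 × 26/31 = 1337.74 → 1338.
edging pick-up: 160 × 18/20 = 144.00 → 144.

Cast on 217 stitches; work 1338 rows; edging pick-up 144 stitches.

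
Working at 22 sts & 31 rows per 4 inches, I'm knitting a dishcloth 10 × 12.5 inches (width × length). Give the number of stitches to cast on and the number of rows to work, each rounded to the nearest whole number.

Stitch gauge = 22/4 = 5.5 sts/in; 10 × 5.5 = 55.00 → 55 sts.
Row gauge = 31/4 = 7.75 rows/in; 12.5 × 7.75 = 96.88 → 97 rows.

Cast on 55 stitches and work 97 rows.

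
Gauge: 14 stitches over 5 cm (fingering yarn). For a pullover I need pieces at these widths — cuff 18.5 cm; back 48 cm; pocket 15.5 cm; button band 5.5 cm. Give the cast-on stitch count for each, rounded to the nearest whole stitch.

Rate = 14/5 = 2.8 sts per cm.
cuff: 18.5 × 2.8 = 51.80 → 52.
back: 48 × 2.8 = 134.40 → 134.
pocket: 15.5 × 2.8 = 43.40 → 43.
button band: 5.5 × 2.8 = 15.40 → 15.

cuff 52; back 134; pocket 43; button band 15.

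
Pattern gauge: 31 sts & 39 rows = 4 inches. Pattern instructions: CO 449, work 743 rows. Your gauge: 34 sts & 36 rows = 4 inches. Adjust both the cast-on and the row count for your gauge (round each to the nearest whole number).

Cast on 492 stitches; work 686 rows.

Stitches: 449 × 34/31 = 492.45 → 492.
Rows: 743 × 36/39 = 685.85 → 686.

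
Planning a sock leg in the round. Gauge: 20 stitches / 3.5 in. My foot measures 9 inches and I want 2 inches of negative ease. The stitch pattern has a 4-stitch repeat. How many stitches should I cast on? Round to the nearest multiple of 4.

CO 40 sts.

Finished = 9 − 2 = 7 inches.
20 / 3.5 = 5.714 sts/in.
7 × 5.714 = 40.00 sts.
Nearest multiple of 4: 40.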